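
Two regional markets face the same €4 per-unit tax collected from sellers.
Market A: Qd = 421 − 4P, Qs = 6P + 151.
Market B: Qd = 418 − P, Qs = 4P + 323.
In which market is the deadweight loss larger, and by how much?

Market A, by €12.8.

Market A: pre-tax P* = €27, Q* = 313; post-tax Q = 303.4; deadweight loss = €19.2.
Market B: pre-tax P* = €19, Q* = 399; post-tax Q = 395.8; deadweight loss = €6.4.
Difference: €19.2 vs €6.4 → market A is larger by €12.8.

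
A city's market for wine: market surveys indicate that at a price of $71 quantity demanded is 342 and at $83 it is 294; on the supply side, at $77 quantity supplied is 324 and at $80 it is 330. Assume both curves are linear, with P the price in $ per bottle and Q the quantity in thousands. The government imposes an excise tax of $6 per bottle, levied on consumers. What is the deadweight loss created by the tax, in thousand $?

Deadweight loss = $24 thousand.

Demand slope: (294 − 342)/(83 − 71) = -4, so Qd = 626 − 4P.
Supply slope: (330 − 324)/(80 − 77) = 2, so Qs = 2P + 170.
Before the tax: set 626 − 4P = 2P + 170 → P* = $76, Q* = 322.
With the tax collected from consumers, demand (in seller-price terms) shifts: Qd = 626 − 4(P + 6).
Solving gives Q = 314 with consumers paying $78 and suppliers receiving $72 (the $6 wedge).
Quantity falls by |ΔQ| = |322 − 314| = 8.
DWL = ½ · t · |ΔQ| = ½ · 6 · 8 = $24.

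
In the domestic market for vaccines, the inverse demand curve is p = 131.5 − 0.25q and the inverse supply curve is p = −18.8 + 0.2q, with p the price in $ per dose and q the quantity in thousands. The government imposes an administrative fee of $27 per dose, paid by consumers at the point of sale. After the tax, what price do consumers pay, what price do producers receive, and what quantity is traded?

Consumers pay $63; producers receive $36; quantity = 274.

Rewrite in direct form: qd = 526 − 4p and qs = 5p + 94.
Without the tax, 526 − 4p = 5p + 94 gives 9p = 432, so p* = $48 and q* = 334.
With the tax collected from consumers, demand (in seller-price terms) shifts: qd = 526 − 4(p + 27).
New equilibrium: consumers pay $63, producers receive $36, q = 274. (Wedge: pb − ps = 27.)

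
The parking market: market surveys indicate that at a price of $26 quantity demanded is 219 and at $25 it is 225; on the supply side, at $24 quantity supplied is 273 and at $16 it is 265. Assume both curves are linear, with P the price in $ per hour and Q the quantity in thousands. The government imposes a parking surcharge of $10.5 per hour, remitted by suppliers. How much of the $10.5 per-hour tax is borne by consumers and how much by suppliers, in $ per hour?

Demand slope: (225 − 219)/(25 − 26) = -6, so Qd = 375 − 6P.
Supply slope: (265 − 273)/(16 − 24) = 1, so Qs = P + 249.
Without the tax, 375 − 6P = P + 249 gives 7P = 126, so P* = $18 and Q* = 267.
With the tax collected from suppliers, supply shifts: Qs = (P − 10.5) + 249.
Solving gives Q = 258 with consumers paying $19.5 and suppliers receiving $9 (the $10.5 wedge).
Burden on consumers: $1.5; on suppliers: $9. (They sum to $10.5.)
The less price-elastic side of the market bears the larger share of a per-unit tax.

Consumers bear $1.5 per hour; suppliers bear $9 per hour.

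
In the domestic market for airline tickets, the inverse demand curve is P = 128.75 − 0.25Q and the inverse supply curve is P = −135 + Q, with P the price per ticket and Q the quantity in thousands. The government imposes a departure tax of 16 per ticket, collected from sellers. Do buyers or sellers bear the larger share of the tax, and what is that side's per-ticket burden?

Sellers bear the larger share: 12.8 per ticket.

Rewrite in direct form: Qd = 515 − 4P and Qs = P + 135.
Before the tax: set 515 − 4P = P + 135 → P* = 76, Q* = 211.
With the tax collected from sellers, supply shifts: Qs = (P − 16) + 135.
Solving gives Q = 198.2 with buyers paying 79.2 and sellers receiving 63.2 (the 16 wedge).
Per-ticket burden: buyers 3.2, sellers 12.8.
Sellers take the larger share because supply is less price-elastic here (demand slope 4 vs supply slope 1).
The less price-elastic side of the market bears the larger share of a per-unit tax.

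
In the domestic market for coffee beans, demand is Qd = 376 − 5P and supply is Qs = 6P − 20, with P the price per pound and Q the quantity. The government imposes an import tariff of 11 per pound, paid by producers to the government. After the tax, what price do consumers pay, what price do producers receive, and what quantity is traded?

Before the tax: set 376 − 5P = 6P − 20 → P* = 36, Q* = 196.
With the tax collected from producers, supply shifts: Qs = 6(P − 11) − 20.
Solving gives Q = 166 with consumers paying 42 and producers receiving 31 (the 11 wedge).
The less price-elastic side of the market bears the larger share of a per-unit tax.

Consumers pay 42; producers receive 31; quantity = 166.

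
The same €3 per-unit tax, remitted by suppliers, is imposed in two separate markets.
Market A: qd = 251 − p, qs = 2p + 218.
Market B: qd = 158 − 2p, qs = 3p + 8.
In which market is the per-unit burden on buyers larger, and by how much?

Market A: pre-tax p* = €11, q* = 240; post-tax q = 238; per-unit burden on buyers = €2.
Market B: pre-tax p* = €30, q* = 98; post-tax q = 94.4; per-unit burden on buyers = €1.8.
Difference: €2 vs €1.8 → market A is larger by €0.2.

Market A, by €0.2.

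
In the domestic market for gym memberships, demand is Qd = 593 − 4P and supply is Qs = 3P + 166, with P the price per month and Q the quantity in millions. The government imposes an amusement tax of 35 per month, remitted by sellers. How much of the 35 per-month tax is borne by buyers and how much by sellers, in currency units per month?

Buyers bear 15 per month; sellers bear 20 per month.

Without the tax, 593 − 4P = 3P + 166 gives 7P = 427, so P* = 61 and Q* = 349.
With the tax collected from sellers, supply shifts: Qs = 3(P − 35) + 166.
Solving gives Q = 289 with buyers paying 76 and sellers receiving 41 (the 35 wedge).
Burden on buyers: 15; on sellers: 20. (They sum to 35.)
The less price-elastic side of the market bears the larger share of a per-unit tax.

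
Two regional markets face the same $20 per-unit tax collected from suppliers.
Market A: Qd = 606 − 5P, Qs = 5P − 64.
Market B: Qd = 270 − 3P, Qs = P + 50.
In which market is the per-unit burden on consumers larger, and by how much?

Market A: pre-tax P* = $67, Q* = 271; post-tax Q = 221; per-unit burden on consumers = $10.
Market B: pre-tax P* = $55, Q* = 105; post-tax Q = 90; per-unit burden on consumers = $5.
Difference: $10 vs $5 → market A is larger by $5.

Market A, by $5.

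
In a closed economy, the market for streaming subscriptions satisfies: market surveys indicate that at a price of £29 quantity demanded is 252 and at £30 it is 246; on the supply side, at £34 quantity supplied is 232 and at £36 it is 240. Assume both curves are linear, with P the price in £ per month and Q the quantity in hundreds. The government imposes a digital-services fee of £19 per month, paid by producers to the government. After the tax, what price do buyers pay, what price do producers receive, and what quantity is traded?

Buyers pay £40.6; producers receive £21.6; quantity = 182.4.

Demand slope: (246 − 252)/(30 − 29) = -6, so Qd = 426 − 6P.
Supply slope: (240 − 232)/(36 − 34) = 4, so Qs = 4P + 96.
Without the tax, 426 − 6P = 4P + 96 gives 10P = 330, so P* = £33 and Q* = 228.
With the tax collected from producers, supply shifts: Qs = 4(P − 19) + 96.
Solving gives Q = 182.4 with buyers paying £40.6 and producers receiving £21.6 (the £19 wedge).
The less price-elastic side of the market bears the larger share of a per-unit tax.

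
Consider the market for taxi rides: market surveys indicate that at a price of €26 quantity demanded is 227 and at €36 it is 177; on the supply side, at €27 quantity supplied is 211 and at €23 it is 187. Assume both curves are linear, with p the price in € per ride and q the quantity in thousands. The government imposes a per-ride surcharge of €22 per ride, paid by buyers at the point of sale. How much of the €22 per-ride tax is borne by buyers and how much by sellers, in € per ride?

Buyers bear €12 per ride; sellers bear €10 per ride.

Demand slope: (177 − 227)/(36 − 26) = -5, so qd = 357 − 5p.
Supply slope: (187 − 211)/(23 − 27) = 6, so qs = 6p + 49.
Before the tax: set 357 − 5p = 6p + 49 → p* = €28, q* = 217.
With the tax collected from buyers, demand (in seller-price terms) shifts: qd = 357 − 5(p + 22).
New equilibrium: buyers pay €40, sellers receive €18, q = 157. (Wedge: pb − ps = 22.)
Burden on buyers: €12; on sellers: €10. (They sum to €22.)
The less price-elastic side of the market bears the larger share of a per-unit tax.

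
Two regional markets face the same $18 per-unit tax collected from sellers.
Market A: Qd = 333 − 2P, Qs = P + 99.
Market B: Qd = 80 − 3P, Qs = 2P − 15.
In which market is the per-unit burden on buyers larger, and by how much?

Market B, by $1.2.

Market A: pre-tax P* = $78, Q* = 177; post-tax Q = 165; per-unit burden on buyers = $6.
Market B: pre-tax P* = $19, Q* = 23; post-tax Q = 1.4; per-unit burden on buyers = $7.2.
Difference: $6 vs $7.2 → market B is larger by $1.2.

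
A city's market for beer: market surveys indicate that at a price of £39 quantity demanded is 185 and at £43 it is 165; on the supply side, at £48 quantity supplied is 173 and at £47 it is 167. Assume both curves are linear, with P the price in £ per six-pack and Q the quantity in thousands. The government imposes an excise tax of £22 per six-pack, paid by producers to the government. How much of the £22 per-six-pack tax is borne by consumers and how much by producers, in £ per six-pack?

Consumers bear £12 per six-pack; producers bear £10 per six-pack.

Demand slope: (165 − 185)/(43 − 39) = -5, so Qd = 380 − 5P.
Supply slope: (167 − 173)/(47 − 48) = 6, so Qs = 6P − 115.
Without the tax, 380 − 5P = 6P − 115 gives 11P = 495, so P* = £45 and Q* = 155.
With the tax collected from producers, supply shifts: Qs = 6(P − 22) − 115.
Solving gives Q = 95 with consumers paying £57 and producers receiving £35 (the £22 wedge).
Burden on consumers: £12; on producers: £10. (They sum to £22.)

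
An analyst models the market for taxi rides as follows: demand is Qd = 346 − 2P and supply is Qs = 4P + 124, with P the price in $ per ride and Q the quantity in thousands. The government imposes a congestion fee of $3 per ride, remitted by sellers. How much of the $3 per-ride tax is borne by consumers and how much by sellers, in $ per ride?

Before the tax: set 346 − 2P = 4P + 124 → P* = $37, Q* = 272.
With the tax collected from sellers, supply shifts: Qs = 4(P − 3) + 124.
Solving gives Q = 268 with consumers paying $39 and sellers receiving $36 (the $3 wedge).
Burden on consumers: $2; on sellers: $1. (They sum to $3.)

Consumers bear $2 per ride; sellers bear $1 per ride.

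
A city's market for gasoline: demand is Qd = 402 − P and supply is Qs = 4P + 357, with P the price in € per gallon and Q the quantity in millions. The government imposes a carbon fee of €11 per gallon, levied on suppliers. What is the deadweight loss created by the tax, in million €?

Without the tax, 402 − P = 4P + 357 gives 5P = 45, so P* = €9 and Q* = 393.
With the tax collected from suppliers, supply shifts: Qs = 4(P − 11) + 357.
Solving gives Q = 384.2 with buyers paying €17.8 and suppliers receiving €6.8 (the €11 wedge).
Quantity falls by |ΔQ| = |393 − 384.2| = 8.8.
DWL = ½ · t · |ΔQ| = ½ · 11 · 8.8 = €48.4.

Deadweight loss = €48.4 million.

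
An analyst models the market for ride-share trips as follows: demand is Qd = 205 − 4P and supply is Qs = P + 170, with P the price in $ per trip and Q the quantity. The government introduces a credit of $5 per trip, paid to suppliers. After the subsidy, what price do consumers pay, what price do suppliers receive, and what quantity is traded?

Before the subsidy: set 205 − 4P = P + 170 → P* = $7, Q* = 177.
With a per-unit subsidy paid to suppliers, each receives P + 5 per unit sold, so supply becomes Qs = (P + 5) + 170.
New equilibrium: consumers pay $6, suppliers receive $11, Q = 181. (Wedge: Pb − Ps = −5.)

Consumers pay $6; suppliers receive $11; quantity = 181.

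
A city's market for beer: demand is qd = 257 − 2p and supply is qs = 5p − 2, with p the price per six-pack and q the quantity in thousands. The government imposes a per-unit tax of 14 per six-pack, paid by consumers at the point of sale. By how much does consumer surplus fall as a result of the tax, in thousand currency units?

Consumer surplus falls by 1730 thousand.

Before the tax: set 257 − 2p = 5p − 2 → p* = 37, q* = 183.
With the tax collected from consumers, demand (in seller-price terms) shifts: qd = 257 − 2(p + 14).
Solving gives q = 163 with consumers paying 47 and producers receiving 33 (the 14 wedge).
ΔCS is the trapezoid between Q = 163 and Q = 183 of height 10: ½ · (183 + 163) · 10 = 1730.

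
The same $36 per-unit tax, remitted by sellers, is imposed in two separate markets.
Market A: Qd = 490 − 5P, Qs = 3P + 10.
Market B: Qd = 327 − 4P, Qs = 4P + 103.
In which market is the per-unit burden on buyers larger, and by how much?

Market A: pre-tax P* = $60, Q* = 190; post-tax Q = 122.5; per-unit burden on buyers = $13.5.
Market B: pre-tax P* = $28, Q* = 215; post-tax Q = 143; per-unit burden on buyers = $18.
Difference: $13.5 vs $18 → market B is larger by $4.5.

Market B, by $4.5.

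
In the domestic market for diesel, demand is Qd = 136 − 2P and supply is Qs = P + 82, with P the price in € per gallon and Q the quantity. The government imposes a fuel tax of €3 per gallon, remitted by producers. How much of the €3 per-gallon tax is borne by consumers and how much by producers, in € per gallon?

Consumers bear €1 per gallon; producers bear €2 per gallon.

Without the tax, 136 − 2P = P + 82 gives 3P = 54, so P* = €18 and Q* = 100.
With the tax collected from producers, supply shifts: Qs = (P − 3) + 82.
Solving gives Q = 98 with consumers paying €19 and producers receiving €16 (the €3 wedge).
Burden on consumers: €1; on producers: €2. (They sum to €3.)
The less price-elastic side of the market bears the larger share of a per-unit tax.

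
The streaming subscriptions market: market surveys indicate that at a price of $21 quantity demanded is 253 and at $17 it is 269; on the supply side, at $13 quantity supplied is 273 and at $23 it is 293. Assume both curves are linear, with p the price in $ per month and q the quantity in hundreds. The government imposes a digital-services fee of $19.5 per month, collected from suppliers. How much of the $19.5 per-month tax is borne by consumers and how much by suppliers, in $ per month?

Consumers bear $6.5 per month; suppliers bear $13 per month.

Demand slope: (269 − 253)/(17 − 21) = -4, so qd = 337 − 4p.
Supply slope: (293 − 273)/(23 − 13) = 2, so qs = 2p + 247.
Without the tax, 337 − 4p = 2p + 247 gives 6p = 90, so p* = $15 and q* = 277.
With the tax collected from suppliers, supply shifts: qs = 2(p − 19.5) + 247.
New equilibrium: consumers pay $21.5, suppliers receive $2, q = 251. (Wedge: pb − ps = 19.5.)
Burden on consumers: $6.5; on suppliers: $13. (They sum to $19.5.)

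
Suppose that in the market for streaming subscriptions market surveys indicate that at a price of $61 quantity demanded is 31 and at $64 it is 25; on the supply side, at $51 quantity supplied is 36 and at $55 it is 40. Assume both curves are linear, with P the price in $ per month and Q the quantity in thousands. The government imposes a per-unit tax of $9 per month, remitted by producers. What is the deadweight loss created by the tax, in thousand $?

Deadweight loss = $27 thousand.

Demand slope: (25 − 31)/(64 − 61) = -2, so Qd = 153 − 2P.
Supply slope: (40 − 36)/(55 − 51) = 1, so Qs = P − 15.
Without the tax, 153 − 2P = P − 15 gives 3P = 168, so P* = $56 and Q* = 41.
With the tax collected from producers, supply shifts: Qs = (P − 9) − 15.
New equilibrium: buyers pay $59, producers receive $50, Q = 35. (Wedge: Pb − Ps = 9.)
Quantity falls by |ΔQ| = |41 − 35| = 6.
DWL = ½ · t · |ΔQ| = ½ · 9 · 6 = $27.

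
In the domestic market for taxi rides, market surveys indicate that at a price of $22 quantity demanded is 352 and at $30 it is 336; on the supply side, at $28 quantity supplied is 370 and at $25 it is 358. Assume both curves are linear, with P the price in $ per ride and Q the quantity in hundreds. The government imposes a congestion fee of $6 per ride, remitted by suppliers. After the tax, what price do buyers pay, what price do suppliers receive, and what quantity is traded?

Buyers pay $27; suppliers receive $21; quantity = 342.

Demand slope: (336 − 352)/(30 − 22) = -2, so Qd = 396 − 2P.
Supply slope: (358 − 370)/(25 − 28) = 4, so Qs = 4P + 258.
Before the tax: set 396 − 2P = 4P + 258 → P* = $23, Q* = 350.
With the tax collected from suppliers, supply shifts: Qs = 4(P − 6) + 258.
Solving gives Q = 342 with buyers paying $27 and suppliers receiving $21 (the $6 wedge).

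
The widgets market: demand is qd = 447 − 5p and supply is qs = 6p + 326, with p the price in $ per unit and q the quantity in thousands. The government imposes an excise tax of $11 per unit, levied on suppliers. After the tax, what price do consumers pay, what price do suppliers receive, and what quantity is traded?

Before the tax: set 447 − 5p = 6p + 326 → p* = $11, q* = 392.
With the tax collected from suppliers, supply shifts: qs = 6(p − 11) + 326.
New equilibrium: consumers pay $17, suppliers receive $6, q = 362. (Wedge: pb − ps = 11.)
The less price-elastic side of the market bears the larger share of a per-unit tax.

Consumers pay $17; suppliers receive $6; quantity = 362.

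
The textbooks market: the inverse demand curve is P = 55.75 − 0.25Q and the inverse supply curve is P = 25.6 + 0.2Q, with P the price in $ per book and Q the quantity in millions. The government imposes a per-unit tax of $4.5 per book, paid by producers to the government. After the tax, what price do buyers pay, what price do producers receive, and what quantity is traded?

Buyers pay $41.5; producers receive $37; quantity = 57.

Inverting to Q(P) form: Qd = 223 − 4P; Qs = 5P − 128.
Before the tax: set 223 − 4P = 5P − 128 → P* = $39, Q* = 67.
With the tax collected from producers, supply shifts: Qs = 5(P − 4.5) − 128.
New equilibrium: buyers pay $41.5, producers receive $37, Q = 57. (Wedge: Pb − Ps = 4.5.)
The less price-elastic side of the market bears the larger share of a per-unit tax.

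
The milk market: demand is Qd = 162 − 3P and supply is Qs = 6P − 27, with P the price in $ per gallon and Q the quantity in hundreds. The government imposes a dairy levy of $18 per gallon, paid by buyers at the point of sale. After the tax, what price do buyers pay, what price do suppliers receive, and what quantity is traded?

Without the tax, 162 − 3P = 6P − 27 gives 9P = 189, so P* = $21 and Q* = 99.
With the tax collected from buyers, demand (in seller-price terms) shifts: Qd = 162 − 3(P + 18).
Solving gives Q = 63 with buyers paying $33 and suppliers receiving $15 (the $18 wedge).

Buyers pay $33; suppliers receive $15; quantity = 63.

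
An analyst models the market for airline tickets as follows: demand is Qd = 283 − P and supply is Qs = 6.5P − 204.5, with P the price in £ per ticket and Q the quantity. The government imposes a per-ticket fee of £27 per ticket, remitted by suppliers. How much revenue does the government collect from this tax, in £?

Before the tax: set 283 − P = 6.5P − 204.5 → P* = £65, Q* = 218.
With the tax collected from suppliers, supply shifts: Qs = 6.5(P − 27) − 204.5.
Solving gives Q = 194.6 with consumers paying £88.4 and suppliers receiving £61.4 (the £27 wedge).
Revenue = t · Q = 27 · 194.6 = £5254.2.

Tax revenue = £5254.2.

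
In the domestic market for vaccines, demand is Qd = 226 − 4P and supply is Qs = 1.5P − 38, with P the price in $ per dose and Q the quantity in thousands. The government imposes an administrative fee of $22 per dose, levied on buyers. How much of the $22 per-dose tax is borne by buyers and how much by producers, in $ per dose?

Before the tax: set 226 − 4P = 1.5P − 38 → P* = $48, Q* = 34.
With the tax collected from buyers, demand (in seller-price terms) shifts: Qd = 226 − 4(P + 22).
Solving gives Q = 10 with buyers paying $54 and producers receiving $32 (the $22 wedge).
Burden on buyers: $6; on producers: $16. (They sum to $22.)
The less price-elastic side of the market bears the larger share of a per-unit tax.

Buyers bear $6 per dose; producers bear $16 per dose.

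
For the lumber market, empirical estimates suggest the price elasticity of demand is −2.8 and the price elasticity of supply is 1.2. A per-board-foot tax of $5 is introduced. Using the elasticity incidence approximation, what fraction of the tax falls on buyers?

Buyers' share ≈ 0.3.

Incidence ratio: buyers' share ≈ εs / (εs + |εd|) = 1.2 / (1.2 + 2.8) = 0.3.
Supply is the less elastic side, so buyers bear the smaller share.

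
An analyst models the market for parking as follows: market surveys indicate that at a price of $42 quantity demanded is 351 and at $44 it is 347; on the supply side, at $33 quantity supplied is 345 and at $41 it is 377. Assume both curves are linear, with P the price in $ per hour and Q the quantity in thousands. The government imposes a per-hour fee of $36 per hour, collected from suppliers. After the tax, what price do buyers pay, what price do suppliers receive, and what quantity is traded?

Buyers pay $61; suppliers receive $25; quantity = 313.

Demand slope: (347 − 351)/(44 − 42) = -2, so Qd = 435 − 2P.
Supply slope: (377 − 345)/(41 − 33) = 4, so Qs = 4P + 213.
Without the tax, 435 − 2P = 4P + 213 gives 6P = 222, so P* = $37 and Q* = 361.
With the tax collected from suppliers, supply shifts: Qs = 4(P − 36) + 213.
Solving gives Q = 313 with buyers paying $61 and suppliers receiving $25 (the $36 wedge).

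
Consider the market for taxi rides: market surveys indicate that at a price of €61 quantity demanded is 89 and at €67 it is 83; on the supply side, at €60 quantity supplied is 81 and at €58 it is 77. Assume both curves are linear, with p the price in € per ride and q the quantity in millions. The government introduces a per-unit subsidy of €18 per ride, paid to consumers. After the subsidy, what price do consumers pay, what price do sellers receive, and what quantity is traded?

Demand slope: (83 − 89)/(67 − 61) = -1, so qd = 150 − p.
Supply slope: (77 − 81)/(58 − 60) = 2, so qs = 2p − 39.
Before the subsidy: set 150 − p = 2p − 39 → p* = €63, q* = 87.
With a per-unit subsidy paid to consumers, each effectively pays p − 18, so demand becomes qd = 150 − (p − 18).
Solving gives q = 99 with consumers paying €51 and sellers receiving €69 (the €18 wedge).

Consumers pay €51; sellers receive €69; quantity = 99.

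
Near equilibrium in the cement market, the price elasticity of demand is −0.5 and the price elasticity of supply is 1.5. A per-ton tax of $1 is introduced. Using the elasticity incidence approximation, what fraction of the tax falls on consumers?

Incidence ratio: consumers' share ≈ εs / (εs + |εd|) = 1.5 / (1.5 + 0.5) = 0.75.
Supply is the more elastic side, so consumers bear the larger share.

Consumers' share ≈ 0.75.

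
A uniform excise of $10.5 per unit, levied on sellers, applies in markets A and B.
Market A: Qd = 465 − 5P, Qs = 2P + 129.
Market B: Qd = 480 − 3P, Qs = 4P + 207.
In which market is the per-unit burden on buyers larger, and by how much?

Market B, by $3.

Market A: pre-tax P* = $48, Q* = 225; post-tax Q = 210; per-unit burden on buyers = $3.
Market B: pre-tax P* = $39, Q* = 363; post-tax Q = 345; per-unit burden on buyers = $6.
Difference: $3 vs $6 → market B is larger by $3.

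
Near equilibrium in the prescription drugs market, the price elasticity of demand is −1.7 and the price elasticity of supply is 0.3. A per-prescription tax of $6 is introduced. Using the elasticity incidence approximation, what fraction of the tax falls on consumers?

Incidence ratio: consumers' share ≈ εs / (εs + |εd|) = 0.3 / (0.3 + 1.7) = 0.15.
Supply is the less elastic side, so consumers bear the smaller share.

Consumers' share ≈ 0.15.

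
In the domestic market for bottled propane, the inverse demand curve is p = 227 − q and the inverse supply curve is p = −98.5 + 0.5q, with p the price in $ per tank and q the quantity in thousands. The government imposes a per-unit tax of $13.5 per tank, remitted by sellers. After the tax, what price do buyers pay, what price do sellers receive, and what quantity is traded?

Buyers pay $19; sellers receive $5.5; quantity = 208.

Inverting to q(p) form: qd = 227 − p; qs = 2p + 197.
Without the tax, 227 − p = 2p + 197 gives 3p = 30, so p* = $10 and q* = 217.
With the tax collected from sellers, supply shifts: qs = 2(p − 13.5) + 197.
Solving gives q = 208 with buyers paying $19 and sellers receiving $5.5 (the $13.5 wedge).
The less price-elastic side of the market bears the larger share of a per-unit tax.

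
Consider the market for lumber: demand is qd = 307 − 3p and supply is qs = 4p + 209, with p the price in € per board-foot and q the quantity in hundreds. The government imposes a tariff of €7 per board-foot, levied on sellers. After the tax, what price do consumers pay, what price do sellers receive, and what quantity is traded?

Consumers pay €18; sellers receive €11; quantity = 253.

Before the tax: set 307 − 3p = 4p + 209 → p* = €14, q* = 265.
With the tax collected from sellers, supply shifts: qs = 4(p − 7) + 209.
New equilibrium: consumers pay €18, sellers receive €11, q = 253. (Wedge: pb − ps = 7.)
The less price-elastic side of the market bears the larger share of a per-unit tax.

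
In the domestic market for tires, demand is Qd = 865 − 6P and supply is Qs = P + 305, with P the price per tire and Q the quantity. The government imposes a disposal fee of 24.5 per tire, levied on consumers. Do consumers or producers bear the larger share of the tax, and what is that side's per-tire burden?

Without the tax, 865 − 6P = P + 305 gives 7P = 560, so P* = 80 and Q* = 385.
With the tax collected from consumers, demand (in seller-price terms) shifts: Qd = 865 − 6(P + 24.5).
New equilibrium: consumers pay 83.5, producers receive 59, Q = 364. (Wedge: Pb − Ps = 24.5.)
Per-tire burden: consumers 3.5, producers 21.
Producers take the larger share because supply is less price-elastic here (demand slope 6 vs supply slope 1).
The less price-elastic side of the market bears the larger share of a per-unit tax.

Producers bear the larger share: 21 per tire.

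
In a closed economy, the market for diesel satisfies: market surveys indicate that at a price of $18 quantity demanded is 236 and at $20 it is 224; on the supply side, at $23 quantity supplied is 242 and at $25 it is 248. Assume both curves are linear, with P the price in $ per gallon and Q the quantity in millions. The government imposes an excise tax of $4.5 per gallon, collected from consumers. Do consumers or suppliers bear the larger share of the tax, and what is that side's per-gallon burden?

Suppliers bear the larger share: $3 per gallon.

Demand slope: (224 − 236)/(20 − 18) = -6, so Qd = 344 − 6P.
Supply slope: (248 − 242)/(25 − 23) = 3, so Qs = 3P + 173.
Without the tax, 344 − 6P = 3P + 173 gives 9P = 171, so P* = $19 and Q* = 230.
With the tax collected from consumers, demand (in seller-price terms) shifts: Qd = 344 − 6(P + 4.5).
New equilibrium: consumers pay $20.5, suppliers receive $16, Q = 221. (Wedge: Pb − Ps = 4.5.)
Per-gallon burden: consumers $1.5, suppliers $3.
Suppliers take the larger share because supply is less price-elastic here (demand slope 6 vs supply slope 3).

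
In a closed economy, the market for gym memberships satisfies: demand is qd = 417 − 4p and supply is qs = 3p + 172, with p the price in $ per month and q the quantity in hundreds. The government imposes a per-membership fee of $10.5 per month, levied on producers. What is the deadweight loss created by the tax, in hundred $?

Deadweight loss = $94.5 hundred.

Before the tax: set 417 − 4p = 3p + 172 → p* = $35, q* = 277.
With the tax collected from producers, supply shifts: qs = 3(p − 10.5) + 172.
Solving gives q = 259 with consumers paying $39.5 and producers receiving $29 (the $10.5 wedge).
Quantity falls by |ΔQ| = |277 − 259| = 18.
DWL = ½ · t · |ΔQ| = ½ · 10.5 · 18 = $94.5.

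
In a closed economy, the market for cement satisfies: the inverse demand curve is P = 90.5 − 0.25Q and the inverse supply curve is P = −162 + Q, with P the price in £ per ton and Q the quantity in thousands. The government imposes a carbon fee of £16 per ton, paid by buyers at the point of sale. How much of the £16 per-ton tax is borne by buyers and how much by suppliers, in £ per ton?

Buyers bear £3.2 per ton; suppliers bear £12.8 per ton.

Inverting to Q(P) form: Qd = 362 − 4P; Qs = P + 162.
Before the tax: set 362 − 4P = P + 162 → P* = £40, Q* = 202.
With the tax collected from buyers, demand (in seller-price terms) shifts: Qd = 362 − 4(P + 16).
Solving gives Q = 189.2 with buyers paying £43.2 and suppliers receiving £27.2 (the £16 wedge).
Burden on buyers: £3.2; on suppliers: £12.8. (They sum to £16.)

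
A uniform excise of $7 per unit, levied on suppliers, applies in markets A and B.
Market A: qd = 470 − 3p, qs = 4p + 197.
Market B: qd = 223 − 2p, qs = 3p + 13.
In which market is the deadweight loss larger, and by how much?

Market A: pre-tax p* = $39, q* = 353; post-tax q = 341; deadweight loss = $42.
Market B: pre-tax p* = $42, q* = 139; post-tax q = 130.6; deadweight loss = $29.4.
Difference: $42 vs $29.4 → market A is larger by $12.6.

Market A, by $12.6.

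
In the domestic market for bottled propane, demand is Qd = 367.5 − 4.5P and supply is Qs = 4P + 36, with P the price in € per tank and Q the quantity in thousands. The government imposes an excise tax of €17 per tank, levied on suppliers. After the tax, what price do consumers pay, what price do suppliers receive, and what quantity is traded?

Without the tax, 367.5 − 4.5P = 4P + 36 gives 8.5P = 331.5, so P* = €39 and Q* = 192.
With the tax collected from suppliers, supply shifts: Qs = 4(P − 17) + 36.
Solving gives Q = 156 with consumers paying €47 and suppliers receiving €30 (the €17 wedge).
The less price-elastic side of the market bears the larger share of a per-unit tax.

Consumers pay €47; suppliers receive €30; quantity = 156.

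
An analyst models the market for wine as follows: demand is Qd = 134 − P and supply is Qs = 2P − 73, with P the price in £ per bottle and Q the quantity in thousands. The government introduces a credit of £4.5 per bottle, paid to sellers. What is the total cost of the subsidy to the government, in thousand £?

Before the subsidy: set 134 − P = 2P − 73 → P* = £69, Q* = 65.
With a per-unit subsidy paid to sellers, each receives P + 4.5 per unit sold, so supply becomes Qs = 2(P + 4.5) − 73.
New equilibrium: consumers pay £66, sellers receive £70.5, Q = 68. (Wedge: Pb − Ps = −4.5.)
Outlay = t · Q = 4.5 · 68 = £306.

Government outlay = £306 thousand.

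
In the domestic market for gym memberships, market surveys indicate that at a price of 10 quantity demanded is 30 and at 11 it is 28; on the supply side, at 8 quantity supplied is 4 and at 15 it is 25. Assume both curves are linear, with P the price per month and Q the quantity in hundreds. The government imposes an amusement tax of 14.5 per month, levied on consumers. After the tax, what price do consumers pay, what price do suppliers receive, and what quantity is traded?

Consumers pay 22.7; suppliers receive 8.2; quantity = 4.6.

Demand slope: (28 − 30)/(11 − 10) = -2, so Qd = 50 − 2P.
Supply slope: (25 − 4)/(15 − 8) = 3, so Qs = 3P − 20.
Without the tax, 50 − 2P = 3P − 20 gives 5P = 70, so P* = 14 and Q* = 22.
With the tax collected from consumers, demand (in seller-price terms) shifts: Qd = 50 − 2(P + 14.5).
Solving gives Q = 4.6 with consumers paying 22.7 and suppliers receiving 8.2 (the 14.5 wedge).
The less price-elastic side of the market bears the larger share of a per-unit tax.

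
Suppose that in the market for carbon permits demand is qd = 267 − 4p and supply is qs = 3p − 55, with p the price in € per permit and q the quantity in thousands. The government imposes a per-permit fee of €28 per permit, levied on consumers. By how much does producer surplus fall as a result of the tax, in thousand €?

Producer surplus falls by €944 thousand.

Before the tax: set 267 − 4p = 3p − 55 → p* = €46, q* = 83.
With the tax collected from consumers, demand (in seller-price terms) shifts: qd = 267 − 4(p + 28).
Solving gives q = 35 with consumers paying €58 and sellers receiving €30 (the €28 wedge).
ΔPS is the trapezoid between Q = 35 and Q = 83 of height €16: ½ · (83 + 35) · 16 = €944.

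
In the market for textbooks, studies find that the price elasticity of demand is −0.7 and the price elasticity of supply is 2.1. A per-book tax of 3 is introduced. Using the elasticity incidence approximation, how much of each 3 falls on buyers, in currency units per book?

Incidence ratio: buyers' share ≈ εs / (εs + |εd|) = 2.1 / (2.1 + 0.7) = 0.75.
So buyers bear ≈ 0.75 × 3 = 2.25; suppliers bear 0.75.

Buyers bear ≈ 2.25 per book.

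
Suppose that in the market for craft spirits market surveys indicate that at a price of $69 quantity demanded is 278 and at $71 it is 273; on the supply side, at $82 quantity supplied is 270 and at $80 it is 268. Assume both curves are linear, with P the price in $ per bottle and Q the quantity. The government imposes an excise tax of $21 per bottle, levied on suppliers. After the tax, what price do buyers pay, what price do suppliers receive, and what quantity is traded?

Buyers pay $81; suppliers receive $60; quantity = 248.

Demand slope: (273 − 278)/(71 − 69) = -2.5, so Qd = 450.5 − 2.5P.
Supply slope: (268 − 270)/(80 − 82) = 1, so Qs = P + 188.
Before the tax: set 450.5 − 2.5P = P + 188 → P* = $75, Q* = 263.
With the tax collected from suppliers, supply shifts: Qs = (P − 21) + 188.
New equilibrium: buyers pay $81, suppliers receive $60, Q = 248. (Wedge: Pb − Ps = 21.)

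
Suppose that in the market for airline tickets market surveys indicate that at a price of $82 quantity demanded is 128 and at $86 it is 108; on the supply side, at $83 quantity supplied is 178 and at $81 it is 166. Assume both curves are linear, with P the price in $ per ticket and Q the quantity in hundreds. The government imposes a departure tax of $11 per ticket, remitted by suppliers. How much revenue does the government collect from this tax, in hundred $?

Tax revenue = $1298 hundred.

Demand slope: (108 − 128)/(86 − 82) = -5, so Qd = 538 − 5P.
Supply slope: (166 − 178)/(81 − 83) = 6, so Qs = 6P − 320.
Without the tax, 538 − 5P = 6P − 320 gives 11P = 858, so P* = $78 and Q* = 148.
With the tax collected from suppliers, supply shifts: Qs = 6(P − 11) − 320.
Solving gives Q = 118 with buyers paying $84 and suppliers receiving $73 (the $11 wedge).
Revenue = t · Q = 11 · 118 = $1298.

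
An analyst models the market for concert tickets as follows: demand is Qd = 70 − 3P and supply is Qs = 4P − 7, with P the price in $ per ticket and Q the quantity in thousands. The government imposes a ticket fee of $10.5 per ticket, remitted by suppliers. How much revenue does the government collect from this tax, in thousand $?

Tax revenue = $199.5 thousand.

Without the tax, 70 − 3P = 4P − 7 gives 7P = 77, so P* = $11 and Q* = 37.
With the tax collected from suppliers, supply shifts: Qs = 4(P − 10.5) − 7.
New equilibrium: consumers pay $17, suppliers receive $6.5, Q = 19. (Wedge: Pb − Ps = 10.5.)
Revenue = t · Q = 10.5 · 19 = $199.5.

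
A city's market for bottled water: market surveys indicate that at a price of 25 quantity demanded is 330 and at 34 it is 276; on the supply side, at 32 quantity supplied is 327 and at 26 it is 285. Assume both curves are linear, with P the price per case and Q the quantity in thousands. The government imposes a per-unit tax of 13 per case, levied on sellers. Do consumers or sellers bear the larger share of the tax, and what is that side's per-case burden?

Demand slope: (276 − 330)/(34 − 25) = -6, so Qd = 480 − 6P.
Supply slope: (285 − 327)/(26 − 32) = 7, so Qs = 7P + 103.
Before the tax: set 480 − 6P = 7P + 103 → P* = 29, Q* = 306.
With the tax collected from sellers, supply shifts: Qs = 7(P − 13) + 103.
Solving gives Q = 264 with consumers paying 36 and sellers receiving 23 (the 13 wedge).
Per-case burden: consumers 7, sellers 6.
Consumers take the larger share because demand is less price-elastic here (demand slope 6 vs supply slope 7).

Consumers bear the larger share: 7 per case.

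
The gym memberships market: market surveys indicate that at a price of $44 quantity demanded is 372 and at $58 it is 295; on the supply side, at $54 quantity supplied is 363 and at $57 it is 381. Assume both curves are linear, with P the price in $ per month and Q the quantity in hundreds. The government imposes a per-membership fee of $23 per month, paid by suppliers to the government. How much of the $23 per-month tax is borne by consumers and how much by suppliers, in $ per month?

Demand slope: (295 − 372)/(58 − 44) = -5.5, so Qd = 614 − 5.5P.
Supply slope: (381 − 363)/(57 − 54) = 6, so Qs = 6P + 39.
Before the tax: set 614 − 5.5P = 6P + 39 → P* = $50, Q* = 339.
With the tax collected from suppliers, supply shifts: Qs = 6(P − 23) + 39.
New equilibrium: consumers pay $62, suppliers receive $39, Q = 273. (Wedge: Pb − Ps = 23.)
Burden on consumers: $12; on suppliers: $11. (They sum to $23.)
The less price-elastic side of the market bears the larger share of a per-unit tax.

Consumers bear $12 per month; suppliers bear $11 per month.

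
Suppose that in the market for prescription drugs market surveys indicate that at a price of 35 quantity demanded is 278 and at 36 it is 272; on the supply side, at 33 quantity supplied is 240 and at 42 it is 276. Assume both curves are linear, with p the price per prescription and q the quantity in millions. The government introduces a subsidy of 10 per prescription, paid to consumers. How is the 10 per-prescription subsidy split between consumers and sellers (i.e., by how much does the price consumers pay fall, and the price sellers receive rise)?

Demand slope: (272 − 278)/(36 − 35) = -6, so qd = 488 − 6p.
Supply slope: (276 − 240)/(42 − 33) = 4, so qs = 4p + 108.
Without the subsidy, 488 − 6p = 4p + 108 gives 10p = 380, so p* = 38 and q* = 260.
With a per-unit subsidy paid to consumers, each effectively pays p − 10, so demand becomes qd = 488 − 6(p − 10).
Solving gives q = 284 with consumers paying 34 and sellers receiving 44 (the 10 wedge).
Gain to consumers: 4; to sellers: 6. (They sum to 10.)

Consumers gain 4 per prescription; sellers gain 6 per prescription.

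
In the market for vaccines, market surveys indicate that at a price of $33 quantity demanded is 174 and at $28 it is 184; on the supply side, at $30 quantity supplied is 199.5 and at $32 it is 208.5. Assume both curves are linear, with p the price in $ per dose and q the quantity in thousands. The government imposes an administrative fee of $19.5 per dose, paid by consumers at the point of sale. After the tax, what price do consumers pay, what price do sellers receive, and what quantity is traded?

Consumers pay $40.5; sellers receive $21; quantity = 159.

Demand slope: (184 − 174)/(28 − 33) = -2, so qd = 240 − 2p.
Supply slope: (208.5 − 199.5)/(32 − 30) = 4.5, so qs = 4.5p + 64.5.
Without the tax, 240 − 2p = 4.5p + 64.5 gives 6.5p = 175.5, so p* = $27 and q* = 186.
With the tax collected from consumers, demand (in seller-price terms) shifts: qd = 240 − 2(p + 19.5).
Solving gives q = 159 with consumers paying $40.5 and sellers receiving $21 (the $19.5 wedge).
The less price-elastic side of the market bears the larger share of a per-unit tax.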